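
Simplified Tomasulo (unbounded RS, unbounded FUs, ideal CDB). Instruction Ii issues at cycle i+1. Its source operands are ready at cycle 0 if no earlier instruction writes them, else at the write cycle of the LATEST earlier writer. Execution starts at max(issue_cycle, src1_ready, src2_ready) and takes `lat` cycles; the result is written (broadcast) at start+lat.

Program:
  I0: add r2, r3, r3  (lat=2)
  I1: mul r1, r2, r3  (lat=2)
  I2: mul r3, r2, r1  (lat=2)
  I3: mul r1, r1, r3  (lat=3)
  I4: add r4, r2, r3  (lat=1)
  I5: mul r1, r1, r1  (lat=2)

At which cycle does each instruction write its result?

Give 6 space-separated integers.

Answer: 3 5 7 10 8 12

Derivation:
I0 add r2: issue@1 deps=(None,None) exec_start@1 write@3
I1 mul r1: issue@2 deps=(0,None) exec_start@3 write@5
I2 mul r3: issue@3 deps=(0,1) exec_start@5 write@7
I3 mul r1: issue@4 deps=(1,2) exec_start@7 write@10
I4 add r4: issue@5 deps=(0,2) exec_start@7 write@8
I5 mul r1: issue@6 deps=(3,3) exec_start@10 write@12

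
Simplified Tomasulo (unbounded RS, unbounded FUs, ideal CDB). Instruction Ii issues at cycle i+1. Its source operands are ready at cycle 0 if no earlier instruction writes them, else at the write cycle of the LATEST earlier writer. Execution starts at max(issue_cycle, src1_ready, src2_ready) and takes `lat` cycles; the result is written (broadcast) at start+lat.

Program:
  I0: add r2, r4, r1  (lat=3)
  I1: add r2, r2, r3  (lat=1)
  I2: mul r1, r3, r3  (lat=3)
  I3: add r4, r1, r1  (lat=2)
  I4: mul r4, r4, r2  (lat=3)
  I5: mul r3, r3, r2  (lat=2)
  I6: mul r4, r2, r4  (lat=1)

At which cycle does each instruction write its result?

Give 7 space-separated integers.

I0 add r2: issue@1 deps=(None,None) exec_start@1 write@4
I1 add r2: issue@2 deps=(0,None) exec_start@4 write@5
I2 mul r1: issue@3 deps=(None,None) exec_start@3 write@6
I3 add r4: issue@4 deps=(2,2) exec_start@6 write@8
I4 mul r4: issue@5 deps=(3,1) exec_start@8 write@11
I5 mul r3: issue@6 deps=(None,1) exec_start@6 write@8
I6 mul r4: issue@7 deps=(1,4) exec_start@11 write@12

Answer: 4 5 6 8 11 8 12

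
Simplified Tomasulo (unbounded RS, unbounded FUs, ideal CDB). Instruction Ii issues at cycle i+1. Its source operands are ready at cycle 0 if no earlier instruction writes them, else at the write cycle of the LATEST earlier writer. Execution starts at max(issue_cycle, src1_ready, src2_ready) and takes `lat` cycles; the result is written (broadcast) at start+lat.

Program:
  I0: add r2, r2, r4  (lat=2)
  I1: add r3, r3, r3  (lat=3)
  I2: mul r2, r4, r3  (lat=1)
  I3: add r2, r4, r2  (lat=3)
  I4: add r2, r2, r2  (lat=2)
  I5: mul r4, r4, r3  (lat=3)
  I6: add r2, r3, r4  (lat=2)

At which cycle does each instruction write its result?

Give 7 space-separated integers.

I0 add r2: issue@1 deps=(None,None) exec_start@1 write@3
I1 add r3: issue@2 deps=(None,None) exec_start@2 write@5
I2 mul r2: issue@3 deps=(None,1) exec_start@5 write@6
I3 add r2: issue@4 deps=(None,2) exec_start@6 write@9
I4 add r2: issue@5 deps=(3,3) exec_start@9 write@11
I5 mul r4: issue@6 deps=(None,1) exec_start@6 write@9
I6 add r2: issue@7 deps=(1,5) exec_start@9 write@11

Answer: 3 5 6 9 11 9 11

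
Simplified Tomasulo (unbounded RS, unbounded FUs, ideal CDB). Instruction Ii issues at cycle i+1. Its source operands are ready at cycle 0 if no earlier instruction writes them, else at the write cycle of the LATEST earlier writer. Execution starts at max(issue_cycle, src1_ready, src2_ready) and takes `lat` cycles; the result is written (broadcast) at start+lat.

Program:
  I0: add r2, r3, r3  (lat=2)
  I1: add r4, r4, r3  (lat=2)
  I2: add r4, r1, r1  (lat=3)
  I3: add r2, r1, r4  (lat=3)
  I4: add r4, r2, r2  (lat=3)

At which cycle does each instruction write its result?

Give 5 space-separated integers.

Answer: 3 4 6 9 12

Derivation:
I0 add r2: issue@1 deps=(None,None) exec_start@1 write@3
I1 add r4: issue@2 deps=(None,None) exec_start@2 write@4
I2 add r4: issue@3 deps=(None,None) exec_start@3 write@6
I3 add r2: issue@4 deps=(None,2) exec_start@6 write@9
I4 add r4: issue@5 deps=(3,3) exec_start@9 write@12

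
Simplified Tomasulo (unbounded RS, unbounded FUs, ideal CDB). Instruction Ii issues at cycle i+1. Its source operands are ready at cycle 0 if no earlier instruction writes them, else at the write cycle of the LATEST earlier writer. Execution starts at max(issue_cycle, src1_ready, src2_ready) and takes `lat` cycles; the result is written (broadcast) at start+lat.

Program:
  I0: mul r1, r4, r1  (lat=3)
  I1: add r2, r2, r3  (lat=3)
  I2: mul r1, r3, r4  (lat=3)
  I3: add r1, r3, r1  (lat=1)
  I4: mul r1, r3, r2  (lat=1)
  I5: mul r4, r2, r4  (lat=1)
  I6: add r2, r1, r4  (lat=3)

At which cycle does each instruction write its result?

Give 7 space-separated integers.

I0 mul r1: issue@1 deps=(None,None) exec_start@1 write@4
I1 add r2: issue@2 deps=(None,None) exec_start@2 write@5
I2 mul r1: issue@3 deps=(None,None) exec_start@3 write@6
I3 add r1: issue@4 deps=(None,2) exec_start@6 write@7
I4 mul r1: issue@5 deps=(None,1) exec_start@5 write@6
I5 mul r4: issue@6 deps=(1,None) exec_start@6 write@7
I6 add r2: issue@7 deps=(4,5) exec_start@7 write@10

Answer: 4 5 6 7 6 7 10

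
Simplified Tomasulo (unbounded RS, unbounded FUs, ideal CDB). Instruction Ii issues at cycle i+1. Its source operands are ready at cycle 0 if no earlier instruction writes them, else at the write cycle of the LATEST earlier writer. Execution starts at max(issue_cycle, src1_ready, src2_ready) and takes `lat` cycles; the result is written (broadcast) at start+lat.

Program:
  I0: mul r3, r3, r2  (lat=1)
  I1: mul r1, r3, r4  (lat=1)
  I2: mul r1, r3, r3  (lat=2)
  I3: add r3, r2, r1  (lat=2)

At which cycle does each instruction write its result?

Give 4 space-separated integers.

I0 mul r3: issue@1 deps=(None,None) exec_start@1 write@2
I1 mul r1: issue@2 deps=(0,None) exec_start@2 write@3
I2 mul r1: issue@3 deps=(0,0) exec_start@3 write@5
I3 add r3: issue@4 deps=(None,2) exec_start@5 write@7

Answer: 2 3 5 7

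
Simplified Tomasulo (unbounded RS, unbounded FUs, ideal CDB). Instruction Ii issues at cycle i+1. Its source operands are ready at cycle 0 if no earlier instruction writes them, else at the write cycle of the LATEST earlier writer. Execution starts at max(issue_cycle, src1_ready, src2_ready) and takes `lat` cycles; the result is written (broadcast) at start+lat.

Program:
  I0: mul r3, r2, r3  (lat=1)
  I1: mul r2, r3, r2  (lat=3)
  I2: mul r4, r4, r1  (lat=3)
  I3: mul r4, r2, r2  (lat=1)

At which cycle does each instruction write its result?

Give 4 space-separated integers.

I0 mul r3: issue@1 deps=(None,None) exec_start@1 write@2
I1 mul r2: issue@2 deps=(0,None) exec_start@2 write@5
I2 mul r4: issue@3 deps=(None,None) exec_start@3 write@6
I3 mul r4: issue@4 deps=(1,1) exec_start@5 write@6

Answer: 2 5 6 6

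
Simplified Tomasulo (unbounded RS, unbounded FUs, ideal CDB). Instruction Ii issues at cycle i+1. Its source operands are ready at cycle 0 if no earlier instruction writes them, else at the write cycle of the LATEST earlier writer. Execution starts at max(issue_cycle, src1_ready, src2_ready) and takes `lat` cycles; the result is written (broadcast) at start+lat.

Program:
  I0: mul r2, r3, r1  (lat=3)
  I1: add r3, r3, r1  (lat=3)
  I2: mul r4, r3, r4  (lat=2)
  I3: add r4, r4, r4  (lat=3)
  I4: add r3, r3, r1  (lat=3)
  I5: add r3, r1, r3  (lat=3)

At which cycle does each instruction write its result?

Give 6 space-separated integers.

I0 mul r2: issue@1 deps=(None,None) exec_start@1 write@4
I1 add r3: issue@2 deps=(None,None) exec_start@2 write@5
I2 mul r4: issue@3 deps=(1,None) exec_start@5 write@7
I3 add r4: issue@4 deps=(2,2) exec_start@7 write@10
I4 add r3: issue@5 deps=(1,None) exec_start@5 write@8
I5 add r3: issue@6 deps=(None,4) exec_start@8 write@11

Answer: 4 5 7 10 8 11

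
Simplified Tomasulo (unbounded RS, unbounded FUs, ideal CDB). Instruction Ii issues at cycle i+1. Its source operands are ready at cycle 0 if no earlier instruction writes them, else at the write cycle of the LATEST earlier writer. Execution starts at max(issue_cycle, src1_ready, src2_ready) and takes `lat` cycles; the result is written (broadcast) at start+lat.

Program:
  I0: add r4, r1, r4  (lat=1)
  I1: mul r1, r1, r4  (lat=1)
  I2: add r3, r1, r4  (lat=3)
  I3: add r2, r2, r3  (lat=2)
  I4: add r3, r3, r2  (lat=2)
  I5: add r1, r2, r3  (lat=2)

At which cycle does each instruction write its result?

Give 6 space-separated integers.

Answer: 2 3 6 8 10 12

Derivation:
I0 add r4: issue@1 deps=(None,None) exec_start@1 write@2
I1 mul r1: issue@2 deps=(None,0) exec_start@2 write@3
I2 add r3: issue@3 deps=(1,0) exec_start@3 write@6
I3 add r2: issue@4 deps=(None,2) exec_start@6 write@8
I4 add r3: issue@5 deps=(2,3) exec_start@8 write@10
I5 add r1: issue@6 deps=(3,4) exec_start@10 write@12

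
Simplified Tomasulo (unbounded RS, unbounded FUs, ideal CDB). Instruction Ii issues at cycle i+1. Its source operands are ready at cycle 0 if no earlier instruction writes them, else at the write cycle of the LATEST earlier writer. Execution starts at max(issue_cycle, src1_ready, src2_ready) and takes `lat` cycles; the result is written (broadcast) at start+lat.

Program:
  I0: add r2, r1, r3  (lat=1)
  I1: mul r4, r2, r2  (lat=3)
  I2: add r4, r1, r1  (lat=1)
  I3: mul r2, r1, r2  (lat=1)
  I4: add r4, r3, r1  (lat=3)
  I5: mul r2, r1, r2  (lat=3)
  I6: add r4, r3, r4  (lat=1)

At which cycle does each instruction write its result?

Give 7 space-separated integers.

I0 add r2: issue@1 deps=(None,None) exec_start@1 write@2
I1 mul r4: issue@2 deps=(0,0) exec_start@2 write@5
I2 add r4: issue@3 deps=(None,None) exec_start@3 write@4
I3 mul r2: issue@4 deps=(None,0) exec_start@4 write@5
I4 add r4: issue@5 deps=(None,None) exec_start@5 write@8
I5 mul r2: issue@6 deps=(None,3) exec_start@6 write@9
I6 add r4: issue@7 deps=(None,4) exec_start@8 write@9

Answer: 2 5 4 5 8 9 9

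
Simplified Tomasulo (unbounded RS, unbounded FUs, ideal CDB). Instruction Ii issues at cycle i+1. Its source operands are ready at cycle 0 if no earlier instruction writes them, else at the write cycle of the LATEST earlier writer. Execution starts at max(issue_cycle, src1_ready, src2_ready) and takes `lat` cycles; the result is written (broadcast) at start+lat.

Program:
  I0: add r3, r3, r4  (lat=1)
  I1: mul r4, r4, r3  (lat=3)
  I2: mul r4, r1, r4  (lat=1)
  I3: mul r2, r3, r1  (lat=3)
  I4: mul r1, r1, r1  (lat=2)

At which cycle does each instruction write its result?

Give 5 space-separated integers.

Answer: 2 5 6 7 7

Derivation:
I0 add r3: issue@1 deps=(None,None) exec_start@1 write@2
I1 mul r4: issue@2 deps=(None,0) exec_start@2 write@5
I2 mul r4: issue@3 deps=(None,1) exec_start@5 write@6
I3 mul r2: issue@4 deps=(0,None) exec_start@4 write@7
I4 mul r1: issue@5 deps=(None,None) exec_start@5 write@7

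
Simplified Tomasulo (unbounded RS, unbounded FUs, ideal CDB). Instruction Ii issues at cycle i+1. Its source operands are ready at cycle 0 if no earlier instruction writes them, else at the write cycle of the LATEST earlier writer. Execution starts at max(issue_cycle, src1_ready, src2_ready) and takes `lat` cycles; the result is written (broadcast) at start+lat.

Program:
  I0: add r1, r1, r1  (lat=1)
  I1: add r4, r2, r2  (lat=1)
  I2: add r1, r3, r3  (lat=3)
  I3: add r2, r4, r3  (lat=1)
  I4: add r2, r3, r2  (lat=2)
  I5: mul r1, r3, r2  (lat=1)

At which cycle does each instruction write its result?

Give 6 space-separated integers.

I0 add r1: issue@1 deps=(None,None) exec_start@1 write@2
I1 add r4: issue@2 deps=(None,None) exec_start@2 write@3
I2 add r1: issue@3 deps=(None,None) exec_start@3 write@6
I3 add r2: issue@4 deps=(1,None) exec_start@4 write@5
I4 add r2: issue@5 deps=(None,3) exec_start@5 write@7
I5 mul r1: issue@6 deps=(None,4) exec_start@7 write@8

Answer: 2 3 6 5 7 8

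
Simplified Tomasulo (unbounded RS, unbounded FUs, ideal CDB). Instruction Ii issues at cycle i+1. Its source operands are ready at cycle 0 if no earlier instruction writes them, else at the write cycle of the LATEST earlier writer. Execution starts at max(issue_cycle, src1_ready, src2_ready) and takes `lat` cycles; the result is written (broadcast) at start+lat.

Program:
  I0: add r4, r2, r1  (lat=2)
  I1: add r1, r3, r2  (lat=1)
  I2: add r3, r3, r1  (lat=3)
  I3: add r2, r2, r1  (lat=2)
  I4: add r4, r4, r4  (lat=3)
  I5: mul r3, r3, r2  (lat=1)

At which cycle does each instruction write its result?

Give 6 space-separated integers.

I0 add r4: issue@1 deps=(None,None) exec_start@1 write@3
I1 add r1: issue@2 deps=(None,None) exec_start@2 write@3
I2 add r3: issue@3 deps=(None,1) exec_start@3 write@6
I3 add r2: issue@4 deps=(None,1) exec_start@4 write@6
I4 add r4: issue@5 deps=(0,0) exec_start@5 write@8
I5 mul r3: issue@6 deps=(2,3) exec_start@6 write@7

Answer: 3 3 6 6 8 7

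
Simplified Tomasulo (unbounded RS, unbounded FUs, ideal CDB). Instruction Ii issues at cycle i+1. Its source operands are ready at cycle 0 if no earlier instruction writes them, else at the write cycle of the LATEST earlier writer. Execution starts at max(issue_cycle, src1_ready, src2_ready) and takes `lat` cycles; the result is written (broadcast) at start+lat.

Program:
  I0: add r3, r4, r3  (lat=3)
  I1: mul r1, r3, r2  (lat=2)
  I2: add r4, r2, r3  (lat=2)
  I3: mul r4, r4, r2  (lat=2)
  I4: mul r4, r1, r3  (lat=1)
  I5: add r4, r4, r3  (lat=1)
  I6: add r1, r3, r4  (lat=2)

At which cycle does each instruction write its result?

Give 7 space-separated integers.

I0 add r3: issue@1 deps=(None,None) exec_start@1 write@4
I1 mul r1: issue@2 deps=(0,None) exec_start@4 write@6
I2 add r4: issue@3 deps=(None,0) exec_start@4 write@6
I3 mul r4: issue@4 deps=(2,None) exec_start@6 write@8
I4 mul r4: issue@5 deps=(1,0) exec_start@6 write@7
I5 add r4: issue@6 deps=(4,0) exec_start@7 write@8
I6 add r1: issue@7 deps=(0,5) exec_start@8 write@10

Answer: 4 6 6 8 7 8 10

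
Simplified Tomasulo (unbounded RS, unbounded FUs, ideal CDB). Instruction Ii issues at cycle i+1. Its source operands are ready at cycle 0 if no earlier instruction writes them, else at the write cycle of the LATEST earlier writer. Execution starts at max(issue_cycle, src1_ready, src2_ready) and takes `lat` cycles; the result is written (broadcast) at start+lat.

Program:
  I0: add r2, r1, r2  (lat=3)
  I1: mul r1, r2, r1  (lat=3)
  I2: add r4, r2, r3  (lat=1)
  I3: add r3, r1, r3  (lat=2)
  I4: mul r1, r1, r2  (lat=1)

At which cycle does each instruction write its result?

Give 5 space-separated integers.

Answer: 4 7 5 9 8

Derivation:
I0 add r2: issue@1 deps=(None,None) exec_start@1 write@4
I1 mul r1: issue@2 deps=(0,None) exec_start@4 write@7
I2 add r4: issue@3 deps=(0,None) exec_start@4 write@5
I3 add r3: issue@4 deps=(1,None) exec_start@7 write@9
I4 mul r1: issue@5 deps=(1,0) exec_start@7 write@8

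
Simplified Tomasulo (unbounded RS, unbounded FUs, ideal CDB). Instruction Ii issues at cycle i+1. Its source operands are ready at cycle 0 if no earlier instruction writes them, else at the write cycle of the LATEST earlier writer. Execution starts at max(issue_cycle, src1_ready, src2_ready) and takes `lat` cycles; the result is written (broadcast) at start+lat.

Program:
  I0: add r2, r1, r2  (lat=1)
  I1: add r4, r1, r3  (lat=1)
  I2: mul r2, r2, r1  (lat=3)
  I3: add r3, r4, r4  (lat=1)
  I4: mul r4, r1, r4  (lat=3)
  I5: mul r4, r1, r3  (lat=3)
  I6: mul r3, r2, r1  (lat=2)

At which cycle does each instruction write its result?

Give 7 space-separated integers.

Answer: 2 3 6 5 8 9 9

Derivation:
I0 add r2: issue@1 deps=(None,None) exec_start@1 write@2
I1 add r4: issue@2 deps=(None,None) exec_start@2 write@3
I2 mul r2: issue@3 deps=(0,None) exec_start@3 write@6
I3 add r3: issue@4 deps=(1,1) exec_start@4 write@5
I4 mul r4: issue@5 deps=(None,1) exec_start@5 write@8
I5 mul r4: issue@6 deps=(None,3) exec_start@6 write@9
I6 mul r3: issue@7 deps=(2,None) exec_start@7 write@9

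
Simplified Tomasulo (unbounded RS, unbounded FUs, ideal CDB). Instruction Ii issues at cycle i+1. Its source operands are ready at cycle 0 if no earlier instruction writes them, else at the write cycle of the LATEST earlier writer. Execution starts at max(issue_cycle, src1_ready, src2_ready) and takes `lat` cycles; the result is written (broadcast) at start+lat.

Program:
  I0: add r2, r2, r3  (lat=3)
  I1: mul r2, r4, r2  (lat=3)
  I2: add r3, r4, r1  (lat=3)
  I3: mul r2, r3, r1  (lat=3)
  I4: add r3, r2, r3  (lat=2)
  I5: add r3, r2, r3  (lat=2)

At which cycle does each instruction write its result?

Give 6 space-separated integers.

I0 add r2: issue@1 deps=(None,None) exec_start@1 write@4
I1 mul r2: issue@2 deps=(None,0) exec_start@4 write@7
I2 add r3: issue@3 deps=(None,None) exec_start@3 write@6
I3 mul r2: issue@4 deps=(2,None) exec_start@6 write@9
I4 add r3: issue@5 deps=(3,2) exec_start@9 write@11
I5 add r3: issue@6 deps=(3,4) exec_start@11 write@13

Answer: 4 7 6 9 11 13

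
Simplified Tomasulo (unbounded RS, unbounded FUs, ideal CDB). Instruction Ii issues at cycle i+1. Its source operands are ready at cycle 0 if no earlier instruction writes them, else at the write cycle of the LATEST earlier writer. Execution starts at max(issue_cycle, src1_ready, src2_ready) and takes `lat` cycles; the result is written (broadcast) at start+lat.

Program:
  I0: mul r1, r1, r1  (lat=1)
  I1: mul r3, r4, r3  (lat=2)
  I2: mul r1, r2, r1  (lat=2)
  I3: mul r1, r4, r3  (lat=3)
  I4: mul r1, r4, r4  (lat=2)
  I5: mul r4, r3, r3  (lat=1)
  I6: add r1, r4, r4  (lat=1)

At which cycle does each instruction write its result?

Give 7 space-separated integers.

Answer: 2 4 5 7 7 7 8

Derivation:
I0 mul r1: issue@1 deps=(None,None) exec_start@1 write@2
I1 mul r3: issue@2 deps=(None,None) exec_start@2 write@4
I2 mul r1: issue@3 deps=(None,0) exec_start@3 write@5
I3 mul r1: issue@4 deps=(None,1) exec_start@4 write@7
I4 mul r1: issue@5 deps=(None,None) exec_start@5 write@7
I5 mul r4: issue@6 deps=(1,1) exec_start@6 write@7
I6 add r1: issue@7 deps=(5,5) exec_start@7 write@8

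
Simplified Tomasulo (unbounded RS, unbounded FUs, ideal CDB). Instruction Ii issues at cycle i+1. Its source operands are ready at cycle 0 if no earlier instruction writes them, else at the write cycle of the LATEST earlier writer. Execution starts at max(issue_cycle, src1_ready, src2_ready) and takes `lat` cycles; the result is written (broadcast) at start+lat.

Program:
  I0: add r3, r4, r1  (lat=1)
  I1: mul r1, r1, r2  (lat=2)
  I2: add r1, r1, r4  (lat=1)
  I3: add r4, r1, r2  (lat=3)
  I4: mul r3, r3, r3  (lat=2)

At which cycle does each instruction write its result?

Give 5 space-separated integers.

Answer: 2 4 5 8 7

Derivation:
I0 add r3: issue@1 deps=(None,None) exec_start@1 write@2
I1 mul r1: issue@2 deps=(None,None) exec_start@2 write@4
I2 add r1: issue@3 deps=(1,None) exec_start@4 write@5
I3 add r4: issue@4 deps=(2,None) exec_start@5 write@8
I4 mul r3: issue@5 deps=(0,0) exec_start@5 write@7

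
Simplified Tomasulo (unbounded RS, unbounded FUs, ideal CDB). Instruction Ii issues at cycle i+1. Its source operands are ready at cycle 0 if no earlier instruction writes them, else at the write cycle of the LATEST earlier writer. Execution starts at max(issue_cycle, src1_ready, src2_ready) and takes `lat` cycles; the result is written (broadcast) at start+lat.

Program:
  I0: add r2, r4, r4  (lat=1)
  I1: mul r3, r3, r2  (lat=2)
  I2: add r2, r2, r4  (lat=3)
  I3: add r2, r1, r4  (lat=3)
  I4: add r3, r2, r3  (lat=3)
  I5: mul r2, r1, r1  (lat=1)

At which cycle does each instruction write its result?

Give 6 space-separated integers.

I0 add r2: issue@1 deps=(None,None) exec_start@1 write@2
I1 mul r3: issue@2 deps=(None,0) exec_start@2 write@4
I2 add r2: issue@3 deps=(0,None) exec_start@3 write@6
I3 add r2: issue@4 deps=(None,None) exec_start@4 write@7
I4 add r3: issue@5 deps=(3,1) exec_start@7 write@10
I5 mul r2: issue@6 deps=(None,None) exec_start@6 write@7

Answer: 2 4 6 7 10 7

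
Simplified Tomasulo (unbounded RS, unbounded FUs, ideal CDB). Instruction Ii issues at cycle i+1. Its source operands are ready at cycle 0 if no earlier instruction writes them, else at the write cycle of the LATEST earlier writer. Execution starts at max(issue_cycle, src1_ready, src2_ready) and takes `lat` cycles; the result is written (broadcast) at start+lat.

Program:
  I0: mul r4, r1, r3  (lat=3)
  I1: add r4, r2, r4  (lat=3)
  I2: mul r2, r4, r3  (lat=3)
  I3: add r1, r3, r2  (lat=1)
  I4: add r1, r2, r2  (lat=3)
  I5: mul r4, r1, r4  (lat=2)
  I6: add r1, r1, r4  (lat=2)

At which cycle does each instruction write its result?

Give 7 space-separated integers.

Answer: 4 7 10 11 13 15 17

Derivation:
I0 mul r4: issue@1 deps=(None,None) exec_start@1 write@4
I1 add r4: issue@2 deps=(None,0) exec_start@4 write@7
I2 mul r2: issue@3 deps=(1,None) exec_start@7 write@10
I3 add r1: issue@4 deps=(None,2) exec_start@10 write@11
I4 add r1: issue@5 deps=(2,2) exec_start@10 write@13
I5 mul r4: issue@6 deps=(4,1) exec_start@13 write@15
I6 add r1: issue@7 deps=(4,5) exec_start@15 write@17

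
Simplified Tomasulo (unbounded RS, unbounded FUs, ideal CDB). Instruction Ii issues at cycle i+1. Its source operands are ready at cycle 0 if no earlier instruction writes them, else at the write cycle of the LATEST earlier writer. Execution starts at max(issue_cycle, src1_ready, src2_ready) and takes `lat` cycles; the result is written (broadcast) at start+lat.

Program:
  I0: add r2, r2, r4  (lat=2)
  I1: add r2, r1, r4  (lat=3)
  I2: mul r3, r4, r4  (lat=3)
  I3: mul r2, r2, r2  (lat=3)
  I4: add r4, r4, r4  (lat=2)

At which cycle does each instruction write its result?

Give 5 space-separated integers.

I0 add r2: issue@1 deps=(None,None) exec_start@1 write@3
I1 add r2: issue@2 deps=(None,None) exec_start@2 write@5
I2 mul r3: issue@3 deps=(None,None) exec_start@3 write@6
I3 mul r2: issue@4 deps=(1,1) exec_start@5 write@8
I4 add r4: issue@5 deps=(None,None) exec_start@5 write@7

Answer: 3 5 6 8 7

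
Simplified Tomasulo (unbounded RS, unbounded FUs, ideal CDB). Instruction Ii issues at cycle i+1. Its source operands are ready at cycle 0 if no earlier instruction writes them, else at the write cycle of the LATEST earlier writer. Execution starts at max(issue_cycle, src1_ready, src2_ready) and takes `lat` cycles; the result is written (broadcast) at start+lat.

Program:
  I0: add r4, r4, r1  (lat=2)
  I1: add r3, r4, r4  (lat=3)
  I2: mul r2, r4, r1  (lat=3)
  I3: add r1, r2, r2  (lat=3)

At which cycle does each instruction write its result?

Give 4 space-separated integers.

I0 add r4: issue@1 deps=(None,None) exec_start@1 write@3
I1 add r3: issue@2 deps=(0,0) exec_start@3 write@6
I2 mul r2: issue@3 deps=(0,None) exec_start@3 write@6
I3 add r1: issue@4 deps=(2,2) exec_start@6 write@9

Answer: 3 6 6 9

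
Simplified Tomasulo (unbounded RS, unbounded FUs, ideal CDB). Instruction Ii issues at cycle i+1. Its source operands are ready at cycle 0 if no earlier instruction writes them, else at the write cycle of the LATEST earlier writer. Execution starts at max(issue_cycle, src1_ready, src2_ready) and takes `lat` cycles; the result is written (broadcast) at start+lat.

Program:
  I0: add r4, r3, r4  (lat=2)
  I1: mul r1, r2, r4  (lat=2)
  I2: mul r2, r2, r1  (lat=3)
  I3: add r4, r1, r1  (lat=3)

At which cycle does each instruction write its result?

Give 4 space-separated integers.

I0 add r4: issue@1 deps=(None,None) exec_start@1 write@3
I1 mul r1: issue@2 deps=(None,0) exec_start@3 write@5
I2 mul r2: issue@3 deps=(None,1) exec_start@5 write@8
I3 add r4: issue@4 deps=(1,1) exec_start@5 write@8

Answer: 3 5 8 8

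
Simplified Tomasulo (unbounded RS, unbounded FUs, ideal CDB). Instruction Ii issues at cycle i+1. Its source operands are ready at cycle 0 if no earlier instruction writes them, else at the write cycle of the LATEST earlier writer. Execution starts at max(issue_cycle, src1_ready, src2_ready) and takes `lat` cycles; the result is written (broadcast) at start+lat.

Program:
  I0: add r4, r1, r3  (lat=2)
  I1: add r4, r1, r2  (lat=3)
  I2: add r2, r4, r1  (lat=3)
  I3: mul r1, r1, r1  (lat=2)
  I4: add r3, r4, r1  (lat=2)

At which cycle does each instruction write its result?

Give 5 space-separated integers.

Answer: 3 5 8 6 8

Derivation:
I0 add r4: issue@1 deps=(None,None) exec_start@1 write@3
I1 add r4: issue@2 deps=(None,None) exec_start@2 write@5
I2 add r2: issue@3 deps=(1,None) exec_start@5 write@8
I3 mul r1: issue@4 deps=(None,None) exec_start@4 write@6
I4 add r3: issue@5 deps=(1,3) exec_start@6 write@8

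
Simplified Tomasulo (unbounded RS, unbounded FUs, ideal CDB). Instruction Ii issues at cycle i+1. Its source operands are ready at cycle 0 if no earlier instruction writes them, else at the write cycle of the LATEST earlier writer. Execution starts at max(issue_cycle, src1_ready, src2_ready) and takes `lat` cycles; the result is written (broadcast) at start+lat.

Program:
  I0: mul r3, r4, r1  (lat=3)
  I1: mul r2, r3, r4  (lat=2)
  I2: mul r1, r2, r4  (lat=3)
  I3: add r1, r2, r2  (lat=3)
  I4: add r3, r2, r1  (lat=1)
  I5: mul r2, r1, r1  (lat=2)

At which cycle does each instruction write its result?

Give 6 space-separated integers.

Answer: 4 6 9 9 10 11

Derivation:
I0 mul r3: issue@1 deps=(None,None) exec_start@1 write@4
I1 mul r2: issue@2 deps=(0,None) exec_start@4 write@6
I2 mul r1: issue@3 deps=(1,None) exec_start@6 write@9
I3 add r1: issue@4 deps=(1,1) exec_start@6 write@9
I4 add r3: issue@5 deps=(1,3) exec_start@9 write@10
I5 mul r2: issue@6 deps=(3,3) exec_start@9 write@11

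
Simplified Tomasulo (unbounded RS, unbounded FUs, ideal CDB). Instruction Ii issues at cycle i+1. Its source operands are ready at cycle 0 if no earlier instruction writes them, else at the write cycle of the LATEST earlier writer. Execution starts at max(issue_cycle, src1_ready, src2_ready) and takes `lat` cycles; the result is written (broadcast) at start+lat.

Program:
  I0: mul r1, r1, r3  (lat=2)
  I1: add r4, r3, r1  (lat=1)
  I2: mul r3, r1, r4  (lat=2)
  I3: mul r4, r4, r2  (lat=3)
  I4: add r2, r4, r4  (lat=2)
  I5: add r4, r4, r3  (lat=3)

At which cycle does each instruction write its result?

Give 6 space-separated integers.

Answer: 3 4 6 7 9 10

Derivation:
I0 mul r1: issue@1 deps=(None,None) exec_start@1 write@3
I1 add r4: issue@2 deps=(None,0) exec_start@3 write@4
I2 mul r3: issue@3 deps=(0,1) exec_start@4 write@6
I3 mul r4: issue@4 deps=(1,None) exec_start@4 write@7
I4 add r2: issue@5 deps=(3,3) exec_start@7 write@9
I5 add r4: issue@6 deps=(3,2) exec_start@7 write@10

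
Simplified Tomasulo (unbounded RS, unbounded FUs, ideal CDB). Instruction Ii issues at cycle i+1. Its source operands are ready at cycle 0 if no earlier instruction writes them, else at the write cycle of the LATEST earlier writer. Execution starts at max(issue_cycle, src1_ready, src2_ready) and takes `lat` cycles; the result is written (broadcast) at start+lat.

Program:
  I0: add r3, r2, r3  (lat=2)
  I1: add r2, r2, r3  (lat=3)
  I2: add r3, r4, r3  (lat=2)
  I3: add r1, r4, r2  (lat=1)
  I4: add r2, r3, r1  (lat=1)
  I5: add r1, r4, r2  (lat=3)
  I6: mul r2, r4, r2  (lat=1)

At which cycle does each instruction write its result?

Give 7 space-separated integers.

I0 add r3: issue@1 deps=(None,None) exec_start@1 write@3
I1 add r2: issue@2 deps=(None,0) exec_start@3 write@6
I2 add r3: issue@3 deps=(None,0) exec_start@3 write@5
I3 add r1: issue@4 deps=(None,1) exec_start@6 write@7
I4 add r2: issue@5 deps=(2,3) exec_start@7 write@8
I5 add r1: issue@6 deps=(None,4) exec_start@8 write@11
I6 mul r2: issue@7 deps=(None,4) exec_start@8 write@9

Answer: 3 6 5 7 8 11 9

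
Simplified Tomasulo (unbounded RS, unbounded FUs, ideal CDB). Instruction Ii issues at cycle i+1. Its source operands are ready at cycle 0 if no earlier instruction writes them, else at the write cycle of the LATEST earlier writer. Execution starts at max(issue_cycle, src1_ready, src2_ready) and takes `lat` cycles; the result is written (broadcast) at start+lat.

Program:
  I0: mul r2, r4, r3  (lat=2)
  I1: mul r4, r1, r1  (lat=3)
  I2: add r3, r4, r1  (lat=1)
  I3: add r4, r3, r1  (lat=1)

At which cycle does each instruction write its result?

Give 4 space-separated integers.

Answer: 3 5 6 7

Derivation:
I0 mul r2: issue@1 deps=(None,None) exec_start@1 write@3
I1 mul r4: issue@2 deps=(None,None) exec_start@2 write@5
I2 add r3: issue@3 deps=(1,None) exec_start@5 write@6
I3 add r4: issue@4 deps=(2,None) exec_start@6 write@7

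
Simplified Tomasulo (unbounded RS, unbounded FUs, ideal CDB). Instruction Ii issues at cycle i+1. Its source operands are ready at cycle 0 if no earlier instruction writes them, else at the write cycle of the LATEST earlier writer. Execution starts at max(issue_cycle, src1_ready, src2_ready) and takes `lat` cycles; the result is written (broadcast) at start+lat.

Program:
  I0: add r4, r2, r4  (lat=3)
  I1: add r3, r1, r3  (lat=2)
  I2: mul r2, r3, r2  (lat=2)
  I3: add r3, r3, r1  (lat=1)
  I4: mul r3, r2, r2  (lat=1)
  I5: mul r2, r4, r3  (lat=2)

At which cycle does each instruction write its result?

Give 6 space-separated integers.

I0 add r4: issue@1 deps=(None,None) exec_start@1 write@4
I1 add r3: issue@2 deps=(None,None) exec_start@2 write@4
I2 mul r2: issue@3 deps=(1,None) exec_start@4 write@6
I3 add r3: issue@4 deps=(1,None) exec_start@4 write@5
I4 mul r3: issue@5 deps=(2,2) exec_start@6 write@7
I5 mul r2: issue@6 deps=(0,4) exec_start@7 write@9

Answer: 4 4 6 5 7 9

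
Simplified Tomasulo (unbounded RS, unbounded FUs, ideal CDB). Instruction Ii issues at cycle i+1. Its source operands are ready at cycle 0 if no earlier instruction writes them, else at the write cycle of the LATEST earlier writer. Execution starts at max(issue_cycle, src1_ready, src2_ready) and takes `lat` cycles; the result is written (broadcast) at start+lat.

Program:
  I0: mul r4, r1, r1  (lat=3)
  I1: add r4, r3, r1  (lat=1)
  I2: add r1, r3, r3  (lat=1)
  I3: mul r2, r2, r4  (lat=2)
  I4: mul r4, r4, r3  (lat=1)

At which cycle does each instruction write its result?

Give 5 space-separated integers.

I0 mul r4: issue@1 deps=(None,None) exec_start@1 write@4
I1 add r4: issue@2 deps=(None,None) exec_start@2 write@3
I2 add r1: issue@3 deps=(None,None) exec_start@3 write@4
I3 mul r2: issue@4 deps=(None,1) exec_start@4 write@6
I4 mul r4: issue@5 deps=(1,None) exec_start@5 write@6

Answer: 4 3 4 6 6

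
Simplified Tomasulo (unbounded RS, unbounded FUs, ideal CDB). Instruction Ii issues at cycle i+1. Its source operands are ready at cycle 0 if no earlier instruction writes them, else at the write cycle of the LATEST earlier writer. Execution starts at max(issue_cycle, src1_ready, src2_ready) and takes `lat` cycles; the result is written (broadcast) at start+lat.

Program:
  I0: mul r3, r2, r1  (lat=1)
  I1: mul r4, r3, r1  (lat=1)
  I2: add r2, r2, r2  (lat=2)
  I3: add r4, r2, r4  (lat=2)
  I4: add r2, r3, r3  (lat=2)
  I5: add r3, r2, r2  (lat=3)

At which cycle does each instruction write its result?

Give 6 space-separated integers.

I0 mul r3: issue@1 deps=(None,None) exec_start@1 write@2
I1 mul r4: issue@2 deps=(0,None) exec_start@2 write@3
I2 add r2: issue@3 deps=(None,None) exec_start@3 write@5
I3 add r4: issue@4 deps=(2,1) exec_start@5 write@7
I4 add r2: issue@5 deps=(0,0) exec_start@5 write@7
I5 add r3: issue@6 deps=(4,4) exec_start@7 write@10

Answer: 2 3 5 7 7 10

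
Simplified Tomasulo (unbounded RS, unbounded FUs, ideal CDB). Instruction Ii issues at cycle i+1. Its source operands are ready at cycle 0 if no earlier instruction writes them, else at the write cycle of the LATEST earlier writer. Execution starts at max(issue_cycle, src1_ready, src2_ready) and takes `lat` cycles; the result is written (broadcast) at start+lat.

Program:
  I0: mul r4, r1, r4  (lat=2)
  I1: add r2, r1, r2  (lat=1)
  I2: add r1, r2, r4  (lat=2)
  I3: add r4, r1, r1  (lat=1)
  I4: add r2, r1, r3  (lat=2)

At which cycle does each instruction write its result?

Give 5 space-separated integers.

I0 mul r4: issue@1 deps=(None,None) exec_start@1 write@3
I1 add r2: issue@2 deps=(None,None) exec_start@2 write@3
I2 add r1: issue@3 deps=(1,0) exec_start@3 write@5
I3 add r4: issue@4 deps=(2,2) exec_start@5 write@6
I4 add r2: issue@5 deps=(2,None) exec_start@5 write@7

Answer: 3 3 5 6 7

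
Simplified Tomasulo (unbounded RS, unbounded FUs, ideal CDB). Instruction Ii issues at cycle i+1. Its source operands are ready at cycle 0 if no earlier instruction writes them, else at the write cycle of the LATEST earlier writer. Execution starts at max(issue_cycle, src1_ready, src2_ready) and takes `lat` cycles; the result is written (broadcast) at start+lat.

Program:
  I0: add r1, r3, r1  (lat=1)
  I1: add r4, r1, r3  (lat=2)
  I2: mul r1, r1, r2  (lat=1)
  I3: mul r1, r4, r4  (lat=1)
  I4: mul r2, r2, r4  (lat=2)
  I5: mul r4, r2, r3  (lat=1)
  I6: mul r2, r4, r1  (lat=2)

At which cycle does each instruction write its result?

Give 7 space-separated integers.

Answer: 2 4 4 5 7 8 10

Derivation:
I0 add r1: issue@1 deps=(None,None) exec_start@1 write@2
I1 add r4: issue@2 deps=(0,None) exec_start@2 write@4
I2 mul r1: issue@3 deps=(0,None) exec_start@3 write@4
I3 mul r1: issue@4 deps=(1,1) exec_start@4 write@5
I4 mul r2: issue@5 deps=(None,1) exec_start@5 write@7
I5 mul r4: issue@6 deps=(4,None) exec_start@7 write@8
I6 mul r2: issue@7 deps=(5,3) exec_start@8 write@10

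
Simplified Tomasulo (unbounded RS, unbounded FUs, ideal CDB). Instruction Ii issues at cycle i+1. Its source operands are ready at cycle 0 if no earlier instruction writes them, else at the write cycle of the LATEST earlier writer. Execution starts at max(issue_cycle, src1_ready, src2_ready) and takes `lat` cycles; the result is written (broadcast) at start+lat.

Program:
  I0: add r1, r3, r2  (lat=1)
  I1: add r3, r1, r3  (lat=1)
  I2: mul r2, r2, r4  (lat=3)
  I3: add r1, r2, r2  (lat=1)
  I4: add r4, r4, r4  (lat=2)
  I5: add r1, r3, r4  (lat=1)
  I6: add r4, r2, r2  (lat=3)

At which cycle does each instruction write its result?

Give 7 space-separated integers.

Answer: 2 3 6 7 7 8 10

Derivation:
I0 add r1: issue@1 deps=(None,None) exec_start@1 write@2
I1 add r3: issue@2 deps=(0,None) exec_start@2 write@3
I2 mul r2: issue@3 deps=(None,None) exec_start@3 write@6
I3 add r1: issue@4 deps=(2,2) exec_start@6 write@7
I4 add r4: issue@5 deps=(None,None) exec_start@5 write@7
I5 add r1: issue@6 deps=(1,4) exec_start@7 write@8
I6 add r4: issue@7 deps=(2,2) exec_start@7 write@10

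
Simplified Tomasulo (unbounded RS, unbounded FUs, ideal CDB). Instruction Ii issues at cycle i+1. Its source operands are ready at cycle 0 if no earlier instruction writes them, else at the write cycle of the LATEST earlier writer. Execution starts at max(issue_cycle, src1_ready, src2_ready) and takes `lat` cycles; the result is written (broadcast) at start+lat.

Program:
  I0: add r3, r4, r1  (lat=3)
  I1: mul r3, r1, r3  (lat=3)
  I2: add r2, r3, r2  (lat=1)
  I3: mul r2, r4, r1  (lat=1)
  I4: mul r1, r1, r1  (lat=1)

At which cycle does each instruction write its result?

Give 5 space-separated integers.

I0 add r3: issue@1 deps=(None,None) exec_start@1 write@4
I1 mul r3: issue@2 deps=(None,0) exec_start@4 write@7
I2 add r2: issue@3 deps=(1,None) exec_start@7 write@8
I3 mul r2: issue@4 deps=(None,None) exec_start@4 write@5
I4 mul r1: issue@5 deps=(None,None) exec_start@5 write@6

Answer: 4 7 8 5 6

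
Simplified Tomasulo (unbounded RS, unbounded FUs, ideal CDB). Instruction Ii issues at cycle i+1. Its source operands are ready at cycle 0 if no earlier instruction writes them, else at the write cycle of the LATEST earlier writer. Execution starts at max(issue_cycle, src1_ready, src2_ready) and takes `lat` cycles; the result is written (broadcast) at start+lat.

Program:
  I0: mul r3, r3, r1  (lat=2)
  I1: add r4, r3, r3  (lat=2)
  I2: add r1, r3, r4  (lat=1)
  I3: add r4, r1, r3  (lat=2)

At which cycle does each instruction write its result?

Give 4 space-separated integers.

I0 mul r3: issue@1 deps=(None,None) exec_start@1 write@3
I1 add r4: issue@2 deps=(0,0) exec_start@3 write@5
I2 add r1: issue@3 deps=(0,1) exec_start@5 write@6
I3 add r4: issue@4 deps=(2,0) exec_start@6 write@8

Answer: 3 5 6 8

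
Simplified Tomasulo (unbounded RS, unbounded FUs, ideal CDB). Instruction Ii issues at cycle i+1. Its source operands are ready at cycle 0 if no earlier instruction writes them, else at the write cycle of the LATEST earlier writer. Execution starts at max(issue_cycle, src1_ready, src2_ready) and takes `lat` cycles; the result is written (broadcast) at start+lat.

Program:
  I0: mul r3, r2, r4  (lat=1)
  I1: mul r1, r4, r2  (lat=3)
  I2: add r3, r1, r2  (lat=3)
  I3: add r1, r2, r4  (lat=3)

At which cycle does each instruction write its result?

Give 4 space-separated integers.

I0 mul r3: issue@1 deps=(None,None) exec_start@1 write@2
I1 mul r1: issue@2 deps=(None,None) exec_start@2 write@5
I2 add r3: issue@3 deps=(1,None) exec_start@5 write@8
I3 add r1: issue@4 deps=(None,None) exec_start@4 write@7

Answer: 2 5 8 7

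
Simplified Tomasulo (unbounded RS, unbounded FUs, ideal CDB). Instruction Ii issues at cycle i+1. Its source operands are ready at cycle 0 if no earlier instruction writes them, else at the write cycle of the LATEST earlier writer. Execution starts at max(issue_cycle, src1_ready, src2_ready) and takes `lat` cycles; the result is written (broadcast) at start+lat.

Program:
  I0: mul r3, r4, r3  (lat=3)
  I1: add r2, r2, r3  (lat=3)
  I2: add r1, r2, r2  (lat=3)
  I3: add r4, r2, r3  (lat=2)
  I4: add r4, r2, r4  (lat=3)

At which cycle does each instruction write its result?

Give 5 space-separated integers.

Answer: 4 7 10 9 12

Derivation:
I0 mul r3: issue@1 deps=(None,None) exec_start@1 write@4
I1 add r2: issue@2 deps=(None,0) exec_start@4 write@7
I2 add r1: issue@3 deps=(1,1) exec_start@7 write@10
I3 add r4: issue@4 deps=(1,0) exec_start@7 write@9
I4 add r4: issue@5 deps=(1,3) exec_start@9 write@12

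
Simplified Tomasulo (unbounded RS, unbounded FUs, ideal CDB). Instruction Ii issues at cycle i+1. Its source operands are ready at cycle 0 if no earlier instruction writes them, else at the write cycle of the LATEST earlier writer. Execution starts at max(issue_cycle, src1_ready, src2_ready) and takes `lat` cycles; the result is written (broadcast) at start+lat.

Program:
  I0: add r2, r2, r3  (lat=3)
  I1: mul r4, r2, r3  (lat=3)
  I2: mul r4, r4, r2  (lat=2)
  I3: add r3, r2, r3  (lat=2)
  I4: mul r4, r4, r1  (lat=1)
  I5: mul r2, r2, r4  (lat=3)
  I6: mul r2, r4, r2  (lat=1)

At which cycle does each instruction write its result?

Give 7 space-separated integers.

Answer: 4 7 9 6 10 13 14

Derivation:
I0 add r2: issue@1 deps=(None,None) exec_start@1 write@4
I1 mul r4: issue@2 deps=(0,None) exec_start@4 write@7
I2 mul r4: issue@3 deps=(1,0) exec_start@7 write@9
I3 add r3: issue@4 deps=(0,None) exec_start@4 write@6
I4 mul r4: issue@5 deps=(2,None) exec_start@9 write@10
I5 mul r2: issue@6 deps=(0,4) exec_start@10 write@13
I6 mul r2: issue@7 deps=(4,5) exec_start@13 write@14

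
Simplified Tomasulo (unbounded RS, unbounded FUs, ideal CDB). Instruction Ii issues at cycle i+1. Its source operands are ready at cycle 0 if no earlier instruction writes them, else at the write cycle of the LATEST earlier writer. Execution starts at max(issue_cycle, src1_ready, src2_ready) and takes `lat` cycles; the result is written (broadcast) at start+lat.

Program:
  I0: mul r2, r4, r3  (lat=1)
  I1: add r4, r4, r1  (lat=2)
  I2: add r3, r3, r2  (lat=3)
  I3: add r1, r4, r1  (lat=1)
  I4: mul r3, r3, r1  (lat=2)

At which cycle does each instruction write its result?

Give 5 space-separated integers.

I0 mul r2: issue@1 deps=(None,None) exec_start@1 write@2
I1 add r4: issue@2 deps=(None,None) exec_start@2 write@4
I2 add r3: issue@3 deps=(None,0) exec_start@3 write@6
I3 add r1: issue@4 deps=(1,None) exec_start@4 write@5
I4 mul r3: issue@5 deps=(2,3) exec_start@6 write@8

Answer: 2 4 6 5 8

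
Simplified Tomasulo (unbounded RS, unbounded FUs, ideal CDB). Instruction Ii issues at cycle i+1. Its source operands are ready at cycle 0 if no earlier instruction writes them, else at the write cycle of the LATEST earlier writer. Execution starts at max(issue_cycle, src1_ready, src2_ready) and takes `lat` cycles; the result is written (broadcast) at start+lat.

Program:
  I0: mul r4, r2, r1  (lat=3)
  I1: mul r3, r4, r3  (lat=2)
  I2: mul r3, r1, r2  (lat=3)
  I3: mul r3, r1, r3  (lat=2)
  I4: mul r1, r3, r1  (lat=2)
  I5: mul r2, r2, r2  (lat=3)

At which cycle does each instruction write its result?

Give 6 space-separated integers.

Answer: 4 6 6 8 10 9

Derivation:
I0 mul r4: issue@1 deps=(None,None) exec_start@1 write@4
I1 mul r3: issue@2 deps=(0,None) exec_start@4 write@6
I2 mul r3: issue@3 deps=(None,None) exec_start@3 write@6
I3 mul r3: issue@4 deps=(None,2) exec_start@6 write@8
I4 mul r1: issue@5 deps=(3,None) exec_start@8 write@10
I5 mul r2: issue@6 deps=(None,None) exec_start@6 write@9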